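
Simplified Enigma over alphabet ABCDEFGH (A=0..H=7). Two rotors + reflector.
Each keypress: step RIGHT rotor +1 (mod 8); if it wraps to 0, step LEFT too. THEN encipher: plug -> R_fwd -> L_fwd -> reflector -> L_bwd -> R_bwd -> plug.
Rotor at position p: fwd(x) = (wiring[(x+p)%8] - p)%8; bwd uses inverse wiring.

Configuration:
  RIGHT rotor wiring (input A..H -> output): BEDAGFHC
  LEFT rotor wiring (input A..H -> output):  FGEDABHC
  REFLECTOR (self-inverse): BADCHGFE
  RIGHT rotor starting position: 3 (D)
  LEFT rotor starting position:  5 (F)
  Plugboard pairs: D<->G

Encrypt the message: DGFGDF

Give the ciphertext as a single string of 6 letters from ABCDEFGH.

Answer: BDGAEC

Derivation:
Char 1 ('D'): step: R->4, L=5; D->plug->G->R->H->L->D->refl->C->L'->B->R'->B->plug->B
Char 2 ('G'): step: R->5, L=5; G->plug->D->R->E->L->B->refl->A->L'->D->R'->G->plug->D
Char 3 ('F'): step: R->6, L=5; F->plug->F->R->C->L->F->refl->G->L'->G->R'->D->plug->G
Char 4 ('G'): step: R->7, L=5; G->plug->D->R->E->L->B->refl->A->L'->D->R'->A->plug->A
Char 5 ('D'): step: R->0, L->6 (L advanced); D->plug->G->R->H->L->D->refl->C->L'->G->R'->E->plug->E
Char 6 ('F'): step: R->1, L=6; F->plug->F->R->G->L->C->refl->D->L'->H->R'->C->plug->C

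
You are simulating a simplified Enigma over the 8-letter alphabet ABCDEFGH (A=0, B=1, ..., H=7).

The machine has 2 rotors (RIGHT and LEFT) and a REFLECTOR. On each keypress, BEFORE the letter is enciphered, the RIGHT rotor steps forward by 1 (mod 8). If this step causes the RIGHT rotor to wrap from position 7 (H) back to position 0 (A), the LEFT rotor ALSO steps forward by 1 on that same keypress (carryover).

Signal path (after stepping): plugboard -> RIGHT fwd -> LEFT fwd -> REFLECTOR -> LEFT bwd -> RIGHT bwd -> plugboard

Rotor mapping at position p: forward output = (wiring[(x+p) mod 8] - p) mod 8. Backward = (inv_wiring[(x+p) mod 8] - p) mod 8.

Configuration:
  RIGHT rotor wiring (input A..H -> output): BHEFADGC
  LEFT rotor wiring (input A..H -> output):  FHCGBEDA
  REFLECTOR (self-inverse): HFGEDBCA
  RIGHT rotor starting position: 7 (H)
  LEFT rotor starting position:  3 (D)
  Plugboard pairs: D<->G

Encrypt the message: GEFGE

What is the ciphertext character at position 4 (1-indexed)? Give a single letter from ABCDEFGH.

Char 1 ('G'): step: R->0, L->4 (L advanced); G->plug->D->R->F->L->D->refl->E->L'->D->R'->F->plug->F
Char 2 ('E'): step: R->1, L=4; E->plug->E->R->C->L->H->refl->A->L'->B->R'->G->plug->D
Char 3 ('F'): step: R->2, L=4; F->plug->F->R->A->L->F->refl->B->L'->E->R'->E->plug->E
Char 4 ('G'): step: R->3, L=4; G->plug->D->R->D->L->E->refl->D->L'->F->R'->B->plug->B

B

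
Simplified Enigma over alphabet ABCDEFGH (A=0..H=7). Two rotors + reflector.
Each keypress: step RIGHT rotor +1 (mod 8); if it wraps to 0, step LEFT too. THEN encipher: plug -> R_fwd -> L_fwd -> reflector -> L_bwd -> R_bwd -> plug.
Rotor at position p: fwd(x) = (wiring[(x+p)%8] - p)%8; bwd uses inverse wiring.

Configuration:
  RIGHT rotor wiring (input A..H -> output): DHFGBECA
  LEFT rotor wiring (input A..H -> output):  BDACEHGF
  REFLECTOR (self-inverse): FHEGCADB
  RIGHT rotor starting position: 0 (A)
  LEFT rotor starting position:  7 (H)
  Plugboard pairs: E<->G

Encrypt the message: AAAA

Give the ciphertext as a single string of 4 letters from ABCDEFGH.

Answer: CCDC

Derivation:
Char 1 ('A'): step: R->1, L=7; A->plug->A->R->G->L->A->refl->F->L'->F->R'->C->plug->C
Char 2 ('A'): step: R->2, L=7; A->plug->A->R->D->L->B->refl->H->L'->H->R'->C->plug->C
Char 3 ('A'): step: R->3, L=7; A->plug->A->R->D->L->B->refl->H->L'->H->R'->D->plug->D
Char 4 ('A'): step: R->4, L=7; A->plug->A->R->F->L->F->refl->A->L'->G->R'->C->plug->C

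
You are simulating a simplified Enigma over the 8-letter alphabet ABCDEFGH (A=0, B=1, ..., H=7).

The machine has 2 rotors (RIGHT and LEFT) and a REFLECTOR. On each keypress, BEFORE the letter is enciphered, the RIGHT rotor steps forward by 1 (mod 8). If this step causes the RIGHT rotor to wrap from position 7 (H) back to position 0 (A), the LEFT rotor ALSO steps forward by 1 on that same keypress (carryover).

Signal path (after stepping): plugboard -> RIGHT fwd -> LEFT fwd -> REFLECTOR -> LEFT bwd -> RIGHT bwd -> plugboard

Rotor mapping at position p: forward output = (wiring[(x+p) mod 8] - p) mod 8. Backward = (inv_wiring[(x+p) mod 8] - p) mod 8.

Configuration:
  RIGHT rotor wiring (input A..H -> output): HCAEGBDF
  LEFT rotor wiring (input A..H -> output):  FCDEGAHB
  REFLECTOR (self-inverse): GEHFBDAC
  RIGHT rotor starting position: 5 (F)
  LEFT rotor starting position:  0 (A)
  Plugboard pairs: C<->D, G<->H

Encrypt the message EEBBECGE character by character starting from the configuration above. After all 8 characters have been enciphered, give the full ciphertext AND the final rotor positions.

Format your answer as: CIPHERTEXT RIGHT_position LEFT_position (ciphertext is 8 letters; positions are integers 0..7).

Char 1 ('E'): step: R->6, L=0; E->plug->E->R->C->L->D->refl->F->L'->A->R'->G->plug->H
Char 2 ('E'): step: R->7, L=0; E->plug->E->R->F->L->A->refl->G->L'->E->R'->H->plug->G
Char 3 ('B'): step: R->0, L->1 (L advanced); B->plug->B->R->C->L->D->refl->F->L'->D->R'->G->plug->H
Char 4 ('B'): step: R->1, L=1; B->plug->B->R->H->L->E->refl->B->L'->A->R'->E->plug->E
Char 5 ('E'): step: R->2, L=1; E->plug->E->R->B->L->C->refl->H->L'->E->R'->C->plug->D
Char 6 ('C'): step: R->3, L=1; C->plug->D->R->A->L->B->refl->E->L'->H->R'->G->plug->H
Char 7 ('G'): step: R->4, L=1; G->plug->H->R->A->L->B->refl->E->L'->H->R'->C->plug->D
Char 8 ('E'): step: R->5, L=1; E->plug->E->R->F->L->G->refl->A->L'->G->R'->B->plug->B
Final: ciphertext=HGHEDHDB, RIGHT=5, LEFT=1

Answer: HGHEDHDB 5 1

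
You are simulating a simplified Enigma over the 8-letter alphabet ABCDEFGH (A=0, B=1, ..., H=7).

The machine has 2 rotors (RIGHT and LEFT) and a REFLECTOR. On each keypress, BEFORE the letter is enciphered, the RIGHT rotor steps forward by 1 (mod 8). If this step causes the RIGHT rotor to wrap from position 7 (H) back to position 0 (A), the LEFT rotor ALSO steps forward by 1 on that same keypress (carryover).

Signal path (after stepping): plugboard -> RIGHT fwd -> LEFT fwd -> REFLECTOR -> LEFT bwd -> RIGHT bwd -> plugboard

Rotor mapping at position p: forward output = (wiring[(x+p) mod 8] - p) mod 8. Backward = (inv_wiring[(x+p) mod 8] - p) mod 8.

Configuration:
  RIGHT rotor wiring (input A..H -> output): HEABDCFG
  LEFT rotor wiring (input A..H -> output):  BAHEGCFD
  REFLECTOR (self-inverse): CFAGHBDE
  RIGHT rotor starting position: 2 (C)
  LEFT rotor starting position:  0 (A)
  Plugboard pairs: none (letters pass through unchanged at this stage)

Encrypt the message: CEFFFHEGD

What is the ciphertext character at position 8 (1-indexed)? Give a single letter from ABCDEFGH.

Char 1 ('C'): step: R->3, L=0; C->plug->C->R->H->L->D->refl->G->L'->E->R'->F->plug->F
Char 2 ('E'): step: R->4, L=0; E->plug->E->R->D->L->E->refl->H->L'->C->R'->D->plug->D
Char 3 ('F'): step: R->5, L=0; F->plug->F->R->D->L->E->refl->H->L'->C->R'->D->plug->D
Char 4 ('F'): step: R->6, L=0; F->plug->F->R->D->L->E->refl->H->L'->C->R'->E->plug->E
Char 5 ('F'): step: R->7, L=0; F->plug->F->R->E->L->G->refl->D->L'->H->R'->A->plug->A
Char 6 ('H'): step: R->0, L->1 (L advanced); H->plug->H->R->G->L->C->refl->A->L'->H->R'->A->plug->A
Char 7 ('E'): step: R->1, L=1; E->plug->E->R->B->L->G->refl->D->L'->C->R'->D->plug->D
Char 8 ('G'): step: R->2, L=1; G->plug->G->R->F->L->E->refl->H->L'->A->R'->D->plug->D

D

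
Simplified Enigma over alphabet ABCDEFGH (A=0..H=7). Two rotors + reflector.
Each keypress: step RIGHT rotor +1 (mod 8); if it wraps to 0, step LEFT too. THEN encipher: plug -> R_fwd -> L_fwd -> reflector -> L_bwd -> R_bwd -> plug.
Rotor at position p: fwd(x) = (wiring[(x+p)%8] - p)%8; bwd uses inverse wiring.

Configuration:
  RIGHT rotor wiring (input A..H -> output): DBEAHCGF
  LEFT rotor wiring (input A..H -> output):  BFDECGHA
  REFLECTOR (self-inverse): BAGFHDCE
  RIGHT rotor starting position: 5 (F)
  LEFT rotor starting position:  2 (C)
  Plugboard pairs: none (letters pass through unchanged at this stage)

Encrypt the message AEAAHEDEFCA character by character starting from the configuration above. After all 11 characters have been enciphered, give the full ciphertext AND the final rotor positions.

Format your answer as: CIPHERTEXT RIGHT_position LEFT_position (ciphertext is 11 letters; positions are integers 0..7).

Char 1 ('A'): step: R->6, L=2; A->plug->A->R->A->L->B->refl->A->L'->C->R'->F->plug->F
Char 2 ('E'): step: R->7, L=2; E->plug->E->R->B->L->C->refl->G->L'->F->R'->D->plug->D
Char 3 ('A'): step: R->0, L->3 (L advanced); A->plug->A->R->D->L->E->refl->H->L'->B->R'->B->plug->B
Char 4 ('A'): step: R->1, L=3; A->plug->A->R->A->L->B->refl->A->L'->H->R'->C->plug->C
Char 5 ('H'): step: R->2, L=3; H->plug->H->R->H->L->A->refl->B->L'->A->R'->D->plug->D
Char 6 ('E'): step: R->3, L=3; E->plug->E->R->C->L->D->refl->F->L'->E->R'->B->plug->B
Char 7 ('D'): step: R->4, L=3; D->plug->D->R->B->L->H->refl->E->L'->D->R'->A->plug->A
Char 8 ('E'): step: R->5, L=3; E->plug->E->R->E->L->F->refl->D->L'->C->R'->H->plug->H
Char 9 ('F'): step: R->6, L=3; F->plug->F->R->C->L->D->refl->F->L'->E->R'->H->plug->H
Char 10 ('C'): step: R->7, L=3; C->plug->C->R->C->L->D->refl->F->L'->E->R'->B->plug->B
Char 11 ('A'): step: R->0, L->4 (L advanced); A->plug->A->R->D->L->E->refl->H->L'->G->R'->G->plug->G
Final: ciphertext=FDBCDBAHHBG, RIGHT=0, LEFT=4

Answer: FDBCDBAHHBG 0 4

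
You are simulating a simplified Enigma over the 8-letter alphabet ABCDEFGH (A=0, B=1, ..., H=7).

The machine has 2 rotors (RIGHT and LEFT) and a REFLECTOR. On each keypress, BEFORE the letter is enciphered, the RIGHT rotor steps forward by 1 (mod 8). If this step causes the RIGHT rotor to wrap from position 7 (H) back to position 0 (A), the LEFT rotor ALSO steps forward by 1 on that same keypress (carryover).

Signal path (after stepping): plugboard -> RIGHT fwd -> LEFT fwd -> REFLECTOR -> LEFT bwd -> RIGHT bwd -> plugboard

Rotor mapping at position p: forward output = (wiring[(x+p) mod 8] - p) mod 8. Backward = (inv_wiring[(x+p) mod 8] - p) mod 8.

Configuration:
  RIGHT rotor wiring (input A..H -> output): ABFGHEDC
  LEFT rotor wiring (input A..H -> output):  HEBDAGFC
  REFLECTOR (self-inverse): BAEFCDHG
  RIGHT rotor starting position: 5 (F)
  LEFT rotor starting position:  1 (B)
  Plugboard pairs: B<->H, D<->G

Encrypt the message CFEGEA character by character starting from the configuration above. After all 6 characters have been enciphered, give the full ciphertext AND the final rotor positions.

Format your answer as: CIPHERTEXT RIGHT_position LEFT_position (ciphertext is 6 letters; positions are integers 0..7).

Answer: ABDHCE 3 2

Derivation:
Char 1 ('C'): step: R->6, L=1; C->plug->C->R->C->L->C->refl->E->L'->F->R'->A->plug->A
Char 2 ('F'): step: R->7, L=1; F->plug->F->R->A->L->D->refl->F->L'->E->R'->H->plug->B
Char 3 ('E'): step: R->0, L->2 (L advanced); E->plug->E->R->H->L->C->refl->E->L'->D->R'->G->plug->D
Char 4 ('G'): step: R->1, L=2; G->plug->D->R->G->L->F->refl->D->L'->E->R'->B->plug->H
Char 5 ('E'): step: R->2, L=2; E->plug->E->R->B->L->B->refl->A->L'->F->R'->C->plug->C
Char 6 ('A'): step: R->3, L=2; A->plug->A->R->D->L->E->refl->C->L'->H->R'->E->plug->E
Final: ciphertext=ABDHCE, RIGHT=3, LEFT=2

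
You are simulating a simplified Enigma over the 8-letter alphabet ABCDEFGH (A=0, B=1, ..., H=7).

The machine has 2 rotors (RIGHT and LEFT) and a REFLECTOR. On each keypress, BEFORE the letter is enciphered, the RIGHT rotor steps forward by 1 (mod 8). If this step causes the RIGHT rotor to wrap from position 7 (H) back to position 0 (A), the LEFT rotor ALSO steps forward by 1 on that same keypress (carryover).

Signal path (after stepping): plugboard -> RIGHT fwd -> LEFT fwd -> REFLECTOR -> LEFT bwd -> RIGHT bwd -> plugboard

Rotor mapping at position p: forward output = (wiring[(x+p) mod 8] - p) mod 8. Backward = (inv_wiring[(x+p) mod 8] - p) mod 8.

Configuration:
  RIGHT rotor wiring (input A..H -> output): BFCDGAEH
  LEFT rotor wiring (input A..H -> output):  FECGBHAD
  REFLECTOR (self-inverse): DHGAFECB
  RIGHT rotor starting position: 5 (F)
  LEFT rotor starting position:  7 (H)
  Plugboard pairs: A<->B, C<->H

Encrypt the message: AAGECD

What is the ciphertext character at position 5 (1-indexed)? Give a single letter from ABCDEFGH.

Char 1 ('A'): step: R->6, L=7; A->plug->B->R->B->L->G->refl->C->L'->F->R'->F->plug->F
Char 2 ('A'): step: R->7, L=7; A->plug->B->R->C->L->F->refl->E->L'->A->R'->A->plug->B
Char 3 ('G'): step: R->0, L->0 (L advanced); G->plug->G->R->E->L->B->refl->H->L'->F->R'->B->plug->A
Char 4 ('E'): step: R->1, L=0; E->plug->E->R->H->L->D->refl->A->L'->G->R'->G->plug->G
Char 5 ('C'): step: R->2, L=0; C->plug->H->R->D->L->G->refl->C->L'->C->R'->E->plug->E

E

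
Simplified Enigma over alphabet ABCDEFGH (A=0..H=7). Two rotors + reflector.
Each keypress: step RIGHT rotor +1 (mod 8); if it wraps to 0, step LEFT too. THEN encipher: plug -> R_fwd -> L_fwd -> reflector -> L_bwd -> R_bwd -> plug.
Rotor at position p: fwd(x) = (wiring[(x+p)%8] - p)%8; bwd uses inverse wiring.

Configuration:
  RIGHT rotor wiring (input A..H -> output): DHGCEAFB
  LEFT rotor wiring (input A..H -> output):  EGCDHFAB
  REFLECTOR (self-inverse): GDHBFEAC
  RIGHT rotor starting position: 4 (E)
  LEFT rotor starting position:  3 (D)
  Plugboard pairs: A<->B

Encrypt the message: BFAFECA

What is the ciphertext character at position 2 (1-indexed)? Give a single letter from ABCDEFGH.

Char 1 ('B'): step: R->5, L=3; B->plug->A->R->D->L->F->refl->E->L'->B->R'->F->plug->F
Char 2 ('F'): step: R->6, L=3; F->plug->F->R->E->L->G->refl->A->L'->A->R'->E->plug->E

E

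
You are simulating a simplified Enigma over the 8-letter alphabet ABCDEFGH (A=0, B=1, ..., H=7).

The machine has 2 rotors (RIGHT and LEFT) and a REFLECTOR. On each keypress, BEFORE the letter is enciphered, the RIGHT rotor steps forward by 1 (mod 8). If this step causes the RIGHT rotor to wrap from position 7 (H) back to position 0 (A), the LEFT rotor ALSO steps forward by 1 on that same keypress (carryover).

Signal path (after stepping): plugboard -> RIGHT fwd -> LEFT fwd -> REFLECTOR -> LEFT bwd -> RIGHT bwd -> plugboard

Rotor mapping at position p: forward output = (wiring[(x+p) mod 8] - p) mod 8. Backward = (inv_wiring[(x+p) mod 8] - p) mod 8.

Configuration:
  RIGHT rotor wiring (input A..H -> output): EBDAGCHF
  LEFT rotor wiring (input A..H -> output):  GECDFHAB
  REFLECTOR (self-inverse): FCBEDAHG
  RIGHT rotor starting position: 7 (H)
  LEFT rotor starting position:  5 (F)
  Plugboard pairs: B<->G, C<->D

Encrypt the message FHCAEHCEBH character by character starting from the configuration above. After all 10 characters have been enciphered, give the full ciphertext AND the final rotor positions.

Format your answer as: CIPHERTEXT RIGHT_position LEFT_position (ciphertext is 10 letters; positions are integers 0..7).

Char 1 ('F'): step: R->0, L->6 (L advanced); F->plug->F->R->C->L->A->refl->F->L'->F->R'->H->plug->H
Char 2 ('H'): step: R->1, L=6; H->plug->H->R->D->L->G->refl->H->L'->G->R'->F->plug->F
Char 3 ('C'): step: R->2, L=6; C->plug->D->R->A->L->C->refl->B->L'->H->R'->H->plug->H
Char 4 ('A'): step: R->3, L=6; A->plug->A->R->F->L->F->refl->A->L'->C->R'->E->plug->E
Char 5 ('E'): step: R->4, L=6; E->plug->E->R->A->L->C->refl->B->L'->H->R'->G->plug->B
Char 6 ('H'): step: R->5, L=6; H->plug->H->R->B->L->D->refl->E->L'->E->R'->E->plug->E
Char 7 ('C'): step: R->6, L=6; C->plug->D->R->D->L->G->refl->H->L'->G->R'->C->plug->D
Char 8 ('E'): step: R->7, L=6; E->plug->E->R->B->L->D->refl->E->L'->E->R'->D->plug->C
Char 9 ('B'): step: R->0, L->7 (L advanced); B->plug->G->R->H->L->B->refl->C->L'->A->R'->D->plug->C
Char 10 ('H'): step: R->1, L=7; H->plug->H->R->D->L->D->refl->E->L'->E->R'->G->plug->B
Final: ciphertext=HFHEBEDCCB, RIGHT=1, LEFT=7

Answer: HFHEBEDCCB 1 7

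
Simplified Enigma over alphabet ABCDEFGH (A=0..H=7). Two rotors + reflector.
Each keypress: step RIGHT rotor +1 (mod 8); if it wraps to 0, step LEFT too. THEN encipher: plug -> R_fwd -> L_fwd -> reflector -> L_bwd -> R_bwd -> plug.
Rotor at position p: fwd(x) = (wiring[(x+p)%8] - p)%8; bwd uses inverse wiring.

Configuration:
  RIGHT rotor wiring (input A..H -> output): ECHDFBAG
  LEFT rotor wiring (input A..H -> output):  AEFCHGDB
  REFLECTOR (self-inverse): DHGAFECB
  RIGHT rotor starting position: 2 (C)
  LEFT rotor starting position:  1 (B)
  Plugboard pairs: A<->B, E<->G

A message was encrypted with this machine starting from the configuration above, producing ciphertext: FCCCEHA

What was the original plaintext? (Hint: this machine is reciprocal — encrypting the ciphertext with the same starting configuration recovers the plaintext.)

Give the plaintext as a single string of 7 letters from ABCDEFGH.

Char 1 ('F'): step: R->3, L=1; F->plug->F->R->B->L->E->refl->F->L'->E->R'->H->plug->H
Char 2 ('C'): step: R->4, L=1; C->plug->C->R->E->L->F->refl->E->L'->B->R'->A->plug->B
Char 3 ('C'): step: R->5, L=1; C->plug->C->R->B->L->E->refl->F->L'->E->R'->A->plug->B
Char 4 ('C'): step: R->6, L=1; C->plug->C->R->G->L->A->refl->D->L'->A->R'->B->plug->A
Char 5 ('E'): step: R->7, L=1; E->plug->G->R->C->L->B->refl->H->L'->H->R'->A->plug->B
Char 6 ('H'): step: R->0, L->2 (L advanced); H->plug->H->R->G->L->G->refl->C->L'->H->R'->C->plug->C
Char 7 ('A'): step: R->1, L=2; A->plug->B->R->G->L->G->refl->C->L'->H->R'->F->plug->F

Answer: HBBABCF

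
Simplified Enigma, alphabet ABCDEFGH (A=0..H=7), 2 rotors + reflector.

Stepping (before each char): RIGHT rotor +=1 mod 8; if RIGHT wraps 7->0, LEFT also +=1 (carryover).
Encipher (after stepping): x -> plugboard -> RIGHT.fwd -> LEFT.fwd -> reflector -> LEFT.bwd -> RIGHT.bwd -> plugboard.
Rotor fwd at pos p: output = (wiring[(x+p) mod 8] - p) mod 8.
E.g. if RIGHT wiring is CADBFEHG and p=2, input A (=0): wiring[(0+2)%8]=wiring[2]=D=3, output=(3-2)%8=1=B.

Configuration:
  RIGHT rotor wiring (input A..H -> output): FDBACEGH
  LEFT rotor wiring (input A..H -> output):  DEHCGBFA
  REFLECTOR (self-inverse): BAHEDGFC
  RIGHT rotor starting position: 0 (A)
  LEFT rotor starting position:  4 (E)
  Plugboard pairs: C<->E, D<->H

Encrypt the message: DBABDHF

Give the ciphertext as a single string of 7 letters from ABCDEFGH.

Char 1 ('D'): step: R->1, L=4; D->plug->H->R->E->L->H->refl->C->L'->A->R'->B->plug->B
Char 2 ('B'): step: R->2, L=4; B->plug->B->R->G->L->D->refl->E->L'->D->R'->G->plug->G
Char 3 ('A'): step: R->3, L=4; A->plug->A->R->F->L->A->refl->B->L'->C->R'->F->plug->F
Char 4 ('B'): step: R->4, L=4; B->plug->B->R->A->L->C->refl->H->L'->E->R'->H->plug->D
Char 5 ('D'): step: R->5, L=4; D->plug->H->R->F->L->A->refl->B->L'->C->R'->C->plug->E
Char 6 ('H'): step: R->6, L=4; H->plug->D->R->F->L->A->refl->B->L'->C->R'->F->plug->F
Char 7 ('F'): step: R->7, L=4; F->plug->F->R->D->L->E->refl->D->L'->G->R'->B->plug->B

Answer: BGFDEFB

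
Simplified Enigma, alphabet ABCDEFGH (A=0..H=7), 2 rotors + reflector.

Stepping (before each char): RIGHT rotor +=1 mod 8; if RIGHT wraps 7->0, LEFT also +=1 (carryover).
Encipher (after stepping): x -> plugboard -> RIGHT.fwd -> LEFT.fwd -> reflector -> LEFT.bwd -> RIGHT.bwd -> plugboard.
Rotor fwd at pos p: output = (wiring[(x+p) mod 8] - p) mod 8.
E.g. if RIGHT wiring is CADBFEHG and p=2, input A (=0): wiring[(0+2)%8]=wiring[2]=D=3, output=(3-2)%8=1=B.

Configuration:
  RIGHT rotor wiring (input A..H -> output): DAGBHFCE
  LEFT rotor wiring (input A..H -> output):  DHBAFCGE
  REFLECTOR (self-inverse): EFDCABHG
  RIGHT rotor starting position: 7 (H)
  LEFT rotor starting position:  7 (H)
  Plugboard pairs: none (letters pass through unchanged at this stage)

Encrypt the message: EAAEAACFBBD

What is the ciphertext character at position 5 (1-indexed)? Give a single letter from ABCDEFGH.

Char 1 ('E'): step: R->0, L->0 (L advanced); E->plug->E->R->H->L->E->refl->A->L'->D->R'->A->plug->A
Char 2 ('A'): step: R->1, L=0; A->plug->A->R->H->L->E->refl->A->L'->D->R'->G->plug->G
Char 3 ('A'): step: R->2, L=0; A->plug->A->R->E->L->F->refl->B->L'->C->R'->F->plug->F
Char 4 ('E'): step: R->3, L=0; E->plug->E->R->B->L->H->refl->G->L'->G->R'->A->plug->A
Char 5 ('A'): step: R->4, L=0; A->plug->A->R->D->L->A->refl->E->L'->H->R'->E->plug->E

E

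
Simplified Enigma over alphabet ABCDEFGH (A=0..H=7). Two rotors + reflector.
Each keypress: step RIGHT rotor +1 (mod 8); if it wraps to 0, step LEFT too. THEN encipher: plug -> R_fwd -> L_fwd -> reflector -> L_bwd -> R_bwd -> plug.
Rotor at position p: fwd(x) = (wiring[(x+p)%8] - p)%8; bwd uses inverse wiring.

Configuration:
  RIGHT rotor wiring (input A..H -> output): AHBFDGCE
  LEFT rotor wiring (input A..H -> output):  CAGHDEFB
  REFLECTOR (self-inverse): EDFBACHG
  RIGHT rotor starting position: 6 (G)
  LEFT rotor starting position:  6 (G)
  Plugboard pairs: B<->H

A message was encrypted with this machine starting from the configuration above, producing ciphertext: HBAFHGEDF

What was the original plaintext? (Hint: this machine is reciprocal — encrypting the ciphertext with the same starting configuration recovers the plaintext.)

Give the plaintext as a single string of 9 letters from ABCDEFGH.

Answer: ADHCBEACA

Derivation:
Char 1 ('H'): step: R->7, L=6; H->plug->B->R->B->L->D->refl->B->L'->F->R'->A->plug->A
Char 2 ('B'): step: R->0, L->7 (L advanced); B->plug->H->R->E->L->A->refl->E->L'->F->R'->D->plug->D
Char 3 ('A'): step: R->1, L=7; A->plug->A->R->G->L->F->refl->C->L'->A->R'->B->plug->H
Char 4 ('F'): step: R->2, L=7; F->plug->F->R->C->L->B->refl->D->L'->B->R'->C->plug->C
Char 5 ('H'): step: R->3, L=7; H->plug->B->R->A->L->C->refl->F->L'->G->R'->H->plug->B
Char 6 ('G'): step: R->4, L=7; G->plug->G->R->F->L->E->refl->A->L'->E->R'->E->plug->E
Char 7 ('E'): step: R->5, L=7; E->plug->E->R->C->L->B->refl->D->L'->B->R'->A->plug->A
Char 8 ('D'): step: R->6, L=7; D->plug->D->R->B->L->D->refl->B->L'->C->R'->C->plug->C
Char 9 ('F'): step: R->7, L=7; F->plug->F->R->E->L->A->refl->E->L'->F->R'->A->plug->A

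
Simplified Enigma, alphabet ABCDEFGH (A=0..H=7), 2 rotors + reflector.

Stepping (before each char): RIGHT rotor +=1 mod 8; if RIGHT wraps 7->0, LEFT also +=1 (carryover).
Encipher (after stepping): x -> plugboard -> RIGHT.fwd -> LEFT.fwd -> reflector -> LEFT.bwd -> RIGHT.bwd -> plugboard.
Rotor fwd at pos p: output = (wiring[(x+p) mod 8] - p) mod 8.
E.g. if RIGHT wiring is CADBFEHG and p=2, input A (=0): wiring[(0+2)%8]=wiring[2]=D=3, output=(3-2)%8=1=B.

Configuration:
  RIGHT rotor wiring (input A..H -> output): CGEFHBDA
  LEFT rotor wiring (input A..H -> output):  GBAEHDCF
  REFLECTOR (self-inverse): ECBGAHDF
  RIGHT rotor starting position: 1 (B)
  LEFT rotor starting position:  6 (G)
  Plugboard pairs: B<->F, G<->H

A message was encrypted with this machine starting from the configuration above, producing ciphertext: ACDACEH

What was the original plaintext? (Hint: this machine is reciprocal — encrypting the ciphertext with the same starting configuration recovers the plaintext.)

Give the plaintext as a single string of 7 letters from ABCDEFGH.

Answer: HFEFEGA

Derivation:
Char 1 ('A'): step: R->2, L=6; A->plug->A->R->C->L->A->refl->E->L'->A->R'->G->plug->H
Char 2 ('C'): step: R->3, L=6; C->plug->C->R->G->L->B->refl->C->L'->E->R'->B->plug->F
Char 3 ('D'): step: R->4, L=6; D->plug->D->R->E->L->C->refl->B->L'->G->R'->E->plug->E
Char 4 ('A'): step: R->5, L=6; A->plug->A->R->E->L->C->refl->B->L'->G->R'->B->plug->F
Char 5 ('C'): step: R->6, L=6; C->plug->C->R->E->L->C->refl->B->L'->G->R'->E->plug->E
Char 6 ('E'): step: R->7, L=6; E->plug->E->R->G->L->B->refl->C->L'->E->R'->H->plug->G
Char 7 ('H'): step: R->0, L->7 (L advanced); H->plug->G->R->D->L->B->refl->C->L'->C->R'->A->plug->A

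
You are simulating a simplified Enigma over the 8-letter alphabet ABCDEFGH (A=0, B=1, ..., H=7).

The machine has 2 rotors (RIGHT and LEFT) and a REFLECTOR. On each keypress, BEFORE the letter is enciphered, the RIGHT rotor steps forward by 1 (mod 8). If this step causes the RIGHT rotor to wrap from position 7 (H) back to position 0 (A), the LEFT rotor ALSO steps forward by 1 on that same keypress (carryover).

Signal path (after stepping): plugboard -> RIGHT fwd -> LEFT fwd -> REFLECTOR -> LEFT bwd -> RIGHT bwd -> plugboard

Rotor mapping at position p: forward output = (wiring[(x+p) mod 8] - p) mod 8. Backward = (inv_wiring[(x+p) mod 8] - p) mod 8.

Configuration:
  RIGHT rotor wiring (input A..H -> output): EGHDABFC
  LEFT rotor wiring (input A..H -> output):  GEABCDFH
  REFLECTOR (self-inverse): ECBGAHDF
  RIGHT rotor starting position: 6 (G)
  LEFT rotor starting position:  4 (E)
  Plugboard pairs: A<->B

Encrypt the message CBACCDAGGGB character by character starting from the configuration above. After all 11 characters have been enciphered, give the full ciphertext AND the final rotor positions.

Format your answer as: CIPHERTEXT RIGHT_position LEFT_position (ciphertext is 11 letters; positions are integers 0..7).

Char 1 ('C'): step: R->7, L=4; C->plug->C->R->H->L->F->refl->H->L'->B->R'->F->plug->F
Char 2 ('B'): step: R->0, L->5 (L advanced); B->plug->A->R->E->L->H->refl->F->L'->H->R'->C->plug->C
Char 3 ('A'): step: R->1, L=5; A->plug->B->R->G->L->E->refl->A->L'->B->R'->G->plug->G
Char 4 ('C'): step: R->2, L=5; C->plug->C->R->G->L->E->refl->A->L'->B->R'->B->plug->A
Char 5 ('C'): step: R->3, L=5; C->plug->C->R->G->L->E->refl->A->L'->B->R'->F->plug->F
Char 6 ('D'): step: R->4, L=5; D->plug->D->R->G->L->E->refl->A->L'->B->R'->C->plug->C
Char 7 ('A'): step: R->5, L=5; A->plug->B->R->A->L->G->refl->D->L'->F->R'->C->plug->C
Char 8 ('G'): step: R->6, L=5; G->plug->G->R->C->L->C->refl->B->L'->D->R'->H->plug->H
Char 9 ('G'): step: R->7, L=5; G->plug->G->R->C->L->C->refl->B->L'->D->R'->A->plug->B
Char 10 ('G'): step: R->0, L->6 (L advanced); G->plug->G->R->F->L->D->refl->G->L'->D->R'->D->plug->D
Char 11 ('B'): step: R->1, L=6; B->plug->A->R->F->L->D->refl->G->L'->D->R'->H->plug->H
Final: ciphertext=FCGAFCCHBDH, RIGHT=1, LEFT=6

Answer: FCGAFCCHBDH 1 6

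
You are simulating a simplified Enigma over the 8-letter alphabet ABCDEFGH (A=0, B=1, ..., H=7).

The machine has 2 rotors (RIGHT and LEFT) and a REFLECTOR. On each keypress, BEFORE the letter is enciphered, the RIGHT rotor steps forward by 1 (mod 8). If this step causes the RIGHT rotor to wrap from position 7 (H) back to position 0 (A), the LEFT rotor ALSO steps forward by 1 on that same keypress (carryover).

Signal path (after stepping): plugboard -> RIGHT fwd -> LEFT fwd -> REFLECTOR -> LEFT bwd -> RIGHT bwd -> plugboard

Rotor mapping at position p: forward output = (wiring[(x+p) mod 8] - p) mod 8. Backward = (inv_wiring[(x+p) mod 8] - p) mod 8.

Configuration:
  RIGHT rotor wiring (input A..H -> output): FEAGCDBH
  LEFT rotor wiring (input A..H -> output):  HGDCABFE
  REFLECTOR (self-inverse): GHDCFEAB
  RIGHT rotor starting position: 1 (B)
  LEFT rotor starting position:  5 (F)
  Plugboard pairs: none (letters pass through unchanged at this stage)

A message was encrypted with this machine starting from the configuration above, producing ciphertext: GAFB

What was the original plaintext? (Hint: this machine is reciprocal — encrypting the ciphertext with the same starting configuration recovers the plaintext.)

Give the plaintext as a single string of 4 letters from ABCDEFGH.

Answer: EBAC

Derivation:
Char 1 ('G'): step: R->2, L=5; G->plug->G->R->D->L->C->refl->D->L'->H->R'->E->plug->E
Char 2 ('A'): step: R->3, L=5; A->plug->A->R->D->L->C->refl->D->L'->H->R'->B->plug->B
Char 3 ('F'): step: R->4, L=5; F->plug->F->R->A->L->E->refl->F->L'->G->R'->A->plug->A
Char 4 ('B'): step: R->5, L=5; B->plug->B->R->E->L->B->refl->H->L'->C->R'->C->plug->C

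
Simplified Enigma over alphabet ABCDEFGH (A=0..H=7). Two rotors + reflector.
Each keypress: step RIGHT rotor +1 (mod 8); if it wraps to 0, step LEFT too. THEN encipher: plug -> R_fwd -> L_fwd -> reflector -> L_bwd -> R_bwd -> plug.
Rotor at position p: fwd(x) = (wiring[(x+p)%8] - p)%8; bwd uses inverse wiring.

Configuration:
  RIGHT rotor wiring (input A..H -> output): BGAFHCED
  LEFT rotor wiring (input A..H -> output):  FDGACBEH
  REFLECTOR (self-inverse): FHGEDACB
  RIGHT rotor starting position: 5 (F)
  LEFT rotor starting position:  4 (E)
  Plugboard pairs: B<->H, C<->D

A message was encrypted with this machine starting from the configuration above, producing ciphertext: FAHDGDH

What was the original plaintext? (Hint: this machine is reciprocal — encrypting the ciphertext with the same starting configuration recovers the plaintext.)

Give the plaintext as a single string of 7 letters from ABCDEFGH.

Answer: DBDGHGD

Derivation:
Char 1 ('F'): step: R->6, L=4; F->plug->F->R->H->L->E->refl->D->L'->D->R'->C->plug->D
Char 2 ('A'): step: R->7, L=4; A->plug->A->R->E->L->B->refl->H->L'->F->R'->H->plug->B
Char 3 ('H'): step: R->0, L->5 (L advanced); H->plug->B->R->G->L->D->refl->E->L'->A->R'->C->plug->D
Char 4 ('D'): step: R->1, L=5; D->plug->C->R->E->L->G->refl->C->L'->C->R'->G->plug->G
Char 5 ('G'): step: R->2, L=5; G->plug->G->R->H->L->F->refl->A->L'->D->R'->B->plug->H
Char 6 ('D'): step: R->3, L=5; D->plug->C->R->H->L->F->refl->A->L'->D->R'->G->plug->G
Char 7 ('H'): step: R->4, L=5; H->plug->B->R->G->L->D->refl->E->L'->A->R'->C->plug->D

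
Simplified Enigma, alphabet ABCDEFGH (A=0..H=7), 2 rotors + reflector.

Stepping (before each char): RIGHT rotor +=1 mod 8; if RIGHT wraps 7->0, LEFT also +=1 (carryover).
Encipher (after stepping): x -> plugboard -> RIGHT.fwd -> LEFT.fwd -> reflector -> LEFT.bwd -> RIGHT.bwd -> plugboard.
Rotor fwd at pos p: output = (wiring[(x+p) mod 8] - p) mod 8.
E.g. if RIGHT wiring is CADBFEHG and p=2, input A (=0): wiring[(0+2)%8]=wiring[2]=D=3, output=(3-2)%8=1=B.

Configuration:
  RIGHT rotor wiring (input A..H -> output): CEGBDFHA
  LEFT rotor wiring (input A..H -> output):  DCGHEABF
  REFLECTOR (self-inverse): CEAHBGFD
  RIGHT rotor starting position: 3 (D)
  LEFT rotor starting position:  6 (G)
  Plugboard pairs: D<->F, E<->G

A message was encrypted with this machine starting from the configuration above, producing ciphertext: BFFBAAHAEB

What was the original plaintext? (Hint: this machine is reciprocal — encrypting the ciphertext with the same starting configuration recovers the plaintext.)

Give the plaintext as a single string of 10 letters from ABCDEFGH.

Answer: DCBCGFFECC

Derivation:
Char 1 ('B'): step: R->4, L=6; B->plug->B->R->B->L->H->refl->D->L'->A->R'->F->plug->D
Char 2 ('F'): step: R->5, L=6; F->plug->D->R->F->L->B->refl->E->L'->D->R'->C->plug->C
Char 3 ('F'): step: R->6, L=6; F->plug->D->R->G->L->G->refl->F->L'->C->R'->B->plug->B
Char 4 ('B'): step: R->7, L=6; B->plug->B->R->D->L->E->refl->B->L'->F->R'->C->plug->C
Char 5 ('A'): step: R->0, L->7 (L advanced); A->plug->A->R->C->L->D->refl->H->L'->D->R'->E->plug->G
Char 6 ('A'): step: R->1, L=7; A->plug->A->R->D->L->H->refl->D->L'->C->R'->D->plug->F
Char 7 ('H'): step: R->2, L=7; H->plug->H->R->C->L->D->refl->H->L'->D->R'->D->plug->F
Char 8 ('A'): step: R->3, L=7; A->plug->A->R->G->L->B->refl->E->L'->B->R'->G->plug->E
Char 9 ('E'): step: R->4, L=7; E->plug->G->R->C->L->D->refl->H->L'->D->R'->C->plug->C
Char 10 ('B'): step: R->5, L=7; B->plug->B->R->C->L->D->refl->H->L'->D->R'->C->plug->C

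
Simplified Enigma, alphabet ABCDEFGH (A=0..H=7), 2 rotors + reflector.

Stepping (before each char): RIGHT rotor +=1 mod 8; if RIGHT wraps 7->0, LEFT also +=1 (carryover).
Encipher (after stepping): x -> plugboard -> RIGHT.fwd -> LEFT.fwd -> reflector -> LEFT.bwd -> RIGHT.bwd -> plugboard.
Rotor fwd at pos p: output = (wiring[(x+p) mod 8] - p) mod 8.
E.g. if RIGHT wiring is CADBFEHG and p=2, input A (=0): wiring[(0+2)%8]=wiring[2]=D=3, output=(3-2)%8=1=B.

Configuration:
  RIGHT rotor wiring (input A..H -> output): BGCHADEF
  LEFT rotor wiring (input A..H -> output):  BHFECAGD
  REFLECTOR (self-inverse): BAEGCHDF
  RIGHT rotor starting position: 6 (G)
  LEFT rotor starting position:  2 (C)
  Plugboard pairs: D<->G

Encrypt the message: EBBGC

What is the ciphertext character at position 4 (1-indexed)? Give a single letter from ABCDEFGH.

Char 1 ('E'): step: R->7, L=2; E->plug->E->R->A->L->D->refl->G->L'->D->R'->D->plug->G
Char 2 ('B'): step: R->0, L->3 (L advanced); B->plug->B->R->G->L->E->refl->C->L'->H->R'->D->plug->G
Char 3 ('B'): step: R->1, L=3; B->plug->B->R->B->L->H->refl->F->L'->C->R'->E->plug->E
Char 4 ('G'): step: R->2, L=3; G->plug->D->R->B->L->H->refl->F->L'->C->R'->E->plug->E

E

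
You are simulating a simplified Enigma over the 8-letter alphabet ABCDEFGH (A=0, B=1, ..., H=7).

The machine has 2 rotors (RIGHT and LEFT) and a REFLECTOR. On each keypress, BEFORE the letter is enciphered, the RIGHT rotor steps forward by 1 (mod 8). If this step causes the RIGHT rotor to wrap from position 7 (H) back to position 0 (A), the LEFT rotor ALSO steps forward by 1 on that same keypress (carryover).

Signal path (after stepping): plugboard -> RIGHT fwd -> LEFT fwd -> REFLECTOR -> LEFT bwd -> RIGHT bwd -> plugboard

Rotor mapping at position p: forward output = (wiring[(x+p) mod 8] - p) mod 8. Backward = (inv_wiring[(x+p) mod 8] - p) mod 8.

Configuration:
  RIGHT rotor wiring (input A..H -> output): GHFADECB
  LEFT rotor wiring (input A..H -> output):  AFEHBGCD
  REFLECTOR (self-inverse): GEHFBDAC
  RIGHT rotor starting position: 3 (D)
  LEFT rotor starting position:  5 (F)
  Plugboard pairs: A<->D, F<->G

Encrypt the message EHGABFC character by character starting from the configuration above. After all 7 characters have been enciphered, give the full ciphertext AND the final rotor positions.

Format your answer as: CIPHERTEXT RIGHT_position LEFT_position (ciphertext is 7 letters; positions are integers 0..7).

Answer: HBDFGHB 2 6

Derivation:
Char 1 ('E'): step: R->4, L=5; E->plug->E->R->C->L->G->refl->A->L'->E->R'->H->plug->H
Char 2 ('H'): step: R->5, L=5; H->plug->H->R->G->L->C->refl->H->L'->F->R'->B->plug->B
Char 3 ('G'): step: R->6, L=5; G->plug->F->R->C->L->G->refl->A->L'->E->R'->A->plug->D
Char 4 ('A'): step: R->7, L=5; A->plug->D->R->G->L->C->refl->H->L'->F->R'->G->plug->F
Char 5 ('B'): step: R->0, L->6 (L advanced); B->plug->B->R->H->L->A->refl->G->L'->E->R'->F->plug->G
Char 6 ('F'): step: R->1, L=6; F->plug->G->R->A->L->E->refl->B->L'->F->R'->H->plug->H
Char 7 ('C'): step: R->2, L=6; C->plug->C->R->B->L->F->refl->D->L'->G->R'->B->plug->B
Final: ciphertext=HBDFGHB, RIGHT=2, LEFT=6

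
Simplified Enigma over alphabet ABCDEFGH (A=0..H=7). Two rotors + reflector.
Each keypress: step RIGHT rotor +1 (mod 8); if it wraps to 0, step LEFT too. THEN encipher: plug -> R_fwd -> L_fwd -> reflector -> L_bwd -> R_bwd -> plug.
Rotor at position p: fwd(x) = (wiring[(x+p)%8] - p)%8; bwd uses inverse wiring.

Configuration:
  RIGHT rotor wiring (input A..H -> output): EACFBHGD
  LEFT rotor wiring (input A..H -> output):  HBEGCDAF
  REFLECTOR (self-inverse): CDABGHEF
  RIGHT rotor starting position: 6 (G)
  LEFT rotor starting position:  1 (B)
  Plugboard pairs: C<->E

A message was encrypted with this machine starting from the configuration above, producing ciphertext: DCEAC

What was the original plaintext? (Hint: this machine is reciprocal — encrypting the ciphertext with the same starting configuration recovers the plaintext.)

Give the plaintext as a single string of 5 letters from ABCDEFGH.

Char 1 ('D'): step: R->7, L=1; D->plug->D->R->D->L->B->refl->D->L'->B->R'->C->plug->E
Char 2 ('C'): step: R->0, L->2 (L advanced); C->plug->E->R->B->L->E->refl->G->L'->E->R'->A->plug->A
Char 3 ('E'): step: R->1, L=2; E->plug->C->R->E->L->G->refl->E->L'->B->R'->B->plug->B
Char 4 ('A'): step: R->2, L=2; A->plug->A->R->A->L->C->refl->A->L'->C->R'->G->plug->G
Char 5 ('C'): step: R->3, L=2; C->plug->E->R->A->L->C->refl->A->L'->C->R'->A->plug->A

Answer: EABGA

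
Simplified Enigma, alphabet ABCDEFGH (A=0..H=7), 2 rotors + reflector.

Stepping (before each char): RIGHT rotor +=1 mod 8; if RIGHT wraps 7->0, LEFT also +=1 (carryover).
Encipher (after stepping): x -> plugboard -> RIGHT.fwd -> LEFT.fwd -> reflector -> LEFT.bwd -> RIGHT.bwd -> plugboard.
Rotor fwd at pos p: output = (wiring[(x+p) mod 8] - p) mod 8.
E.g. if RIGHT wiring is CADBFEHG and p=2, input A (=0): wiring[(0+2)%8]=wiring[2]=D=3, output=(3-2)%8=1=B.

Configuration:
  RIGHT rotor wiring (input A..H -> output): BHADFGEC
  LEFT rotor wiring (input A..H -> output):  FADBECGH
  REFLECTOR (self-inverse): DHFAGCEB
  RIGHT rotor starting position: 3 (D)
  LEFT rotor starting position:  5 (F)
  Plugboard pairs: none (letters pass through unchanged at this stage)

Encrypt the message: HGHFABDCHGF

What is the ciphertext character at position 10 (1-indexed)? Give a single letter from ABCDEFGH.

Char 1 ('H'): step: R->4, L=5; H->plug->H->R->H->L->H->refl->B->L'->B->R'->A->plug->A
Char 2 ('G'): step: R->5, L=5; G->plug->G->R->G->L->E->refl->G->L'->F->R'->C->plug->C
Char 3 ('H'): step: R->6, L=5; H->plug->H->R->A->L->F->refl->C->L'->C->R'->E->plug->E
Char 4 ('F'): step: R->7, L=5; F->plug->F->R->G->L->E->refl->G->L'->F->R'->H->plug->H
Char 5 ('A'): step: R->0, L->6 (L advanced); A->plug->A->R->B->L->B->refl->H->L'->C->R'->H->plug->H
Char 6 ('B'): step: R->1, L=6; B->plug->B->R->H->L->E->refl->G->L'->G->R'->A->plug->A
Char 7 ('D'): step: R->2, L=6; D->plug->D->R->E->L->F->refl->C->L'->D->R'->C->plug->C
Char 8 ('C'): step: R->3, L=6; C->plug->C->R->D->L->C->refl->F->L'->E->R'->G->plug->G
Char 9 ('H'): step: R->4, L=6; H->plug->H->R->H->L->E->refl->G->L'->G->R'->D->plug->D
Char 10 ('G'): step: R->5, L=6; G->plug->G->R->G->L->G->refl->E->L'->H->R'->B->plug->B

B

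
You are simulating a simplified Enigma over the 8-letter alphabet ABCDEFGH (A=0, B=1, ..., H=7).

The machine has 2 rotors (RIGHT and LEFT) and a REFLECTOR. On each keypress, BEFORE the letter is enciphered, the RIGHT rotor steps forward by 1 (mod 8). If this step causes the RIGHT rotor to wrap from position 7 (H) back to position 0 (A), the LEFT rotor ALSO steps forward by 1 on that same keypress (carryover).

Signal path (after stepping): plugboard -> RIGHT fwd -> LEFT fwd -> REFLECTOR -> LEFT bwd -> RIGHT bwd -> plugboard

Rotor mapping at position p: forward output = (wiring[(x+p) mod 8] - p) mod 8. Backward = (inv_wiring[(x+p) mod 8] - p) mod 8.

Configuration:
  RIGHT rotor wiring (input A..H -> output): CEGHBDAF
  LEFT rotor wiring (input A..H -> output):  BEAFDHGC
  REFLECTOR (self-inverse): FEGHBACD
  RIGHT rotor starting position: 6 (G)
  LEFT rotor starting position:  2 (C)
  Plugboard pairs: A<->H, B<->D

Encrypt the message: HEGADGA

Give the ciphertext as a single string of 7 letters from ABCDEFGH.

Char 1 ('H'): step: R->7, L=2; H->plug->A->R->G->L->H->refl->D->L'->B->R'->H->plug->A
Char 2 ('E'): step: R->0, L->3 (L advanced); E->plug->E->R->B->L->A->refl->F->L'->H->R'->D->plug->B
Char 3 ('G'): step: R->1, L=3; G->plug->G->R->E->L->H->refl->D->L'->D->R'->A->plug->H
Char 4 ('A'): step: R->2, L=3; A->plug->H->R->C->L->E->refl->B->L'->G->R'->E->plug->E
Char 5 ('D'): step: R->3, L=3; D->plug->B->R->G->L->B->refl->E->L'->C->R'->E->plug->E
Char 6 ('G'): step: R->4, L=3; G->plug->G->R->C->L->E->refl->B->L'->G->R'->E->plug->E
Char 7 ('A'): step: R->5, L=3; A->plug->H->R->E->L->H->refl->D->L'->D->R'->B->plug->D

Answer: ABHEEED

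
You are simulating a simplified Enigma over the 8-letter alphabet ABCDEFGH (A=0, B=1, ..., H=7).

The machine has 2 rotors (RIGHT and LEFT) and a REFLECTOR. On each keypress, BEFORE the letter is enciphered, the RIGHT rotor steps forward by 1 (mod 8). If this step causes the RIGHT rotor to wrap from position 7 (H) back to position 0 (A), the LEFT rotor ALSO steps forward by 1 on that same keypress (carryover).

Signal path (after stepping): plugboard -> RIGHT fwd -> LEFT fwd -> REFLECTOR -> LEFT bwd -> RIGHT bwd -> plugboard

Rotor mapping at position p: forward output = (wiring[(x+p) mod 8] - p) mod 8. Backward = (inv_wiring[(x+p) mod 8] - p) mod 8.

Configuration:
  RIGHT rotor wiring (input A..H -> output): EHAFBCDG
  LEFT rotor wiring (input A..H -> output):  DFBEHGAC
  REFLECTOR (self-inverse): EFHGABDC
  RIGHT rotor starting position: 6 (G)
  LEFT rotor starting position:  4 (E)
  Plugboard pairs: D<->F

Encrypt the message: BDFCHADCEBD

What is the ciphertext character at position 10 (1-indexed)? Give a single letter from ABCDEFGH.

Char 1 ('B'): step: R->7, L=4; B->plug->B->R->F->L->B->refl->F->L'->G->R'->E->plug->E
Char 2 ('D'): step: R->0, L->5 (L advanced); D->plug->F->R->C->L->F->refl->B->L'->A->R'->C->plug->C
Char 3 ('F'): step: R->1, L=5; F->plug->D->R->A->L->B->refl->F->L'->C->R'->F->plug->D
Char 4 ('C'): step: R->2, L=5; C->plug->C->R->H->L->C->refl->H->L'->G->R'->A->plug->A
Char 5 ('H'): step: R->3, L=5; H->plug->H->R->F->L->E->refl->A->L'->E->R'->G->plug->G
Char 6 ('A'): step: R->4, L=5; A->plug->A->R->F->L->E->refl->A->L'->E->R'->G->plug->G
Char 7 ('D'): step: R->5, L=5; D->plug->F->R->D->L->G->refl->D->L'->B->R'->C->plug->C
Char 8 ('C'): step: R->6, L=5; C->plug->C->R->G->L->H->refl->C->L'->H->R'->F->plug->D
Char 9 ('E'): step: R->7, L=5; E->plug->E->R->G->L->H->refl->C->L'->H->R'->A->plug->A
Char 10 ('B'): step: R->0, L->6 (L advanced); B->plug->B->R->H->L->A->refl->E->L'->B->R'->E->plug->E

E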